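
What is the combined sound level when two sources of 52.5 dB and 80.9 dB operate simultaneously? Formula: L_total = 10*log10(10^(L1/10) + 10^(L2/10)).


10^(52.5/10) = 177828
10^(80.9/10) = 1.23027e+08
Sum = 177828 + 1.23027e+08 = 1.23205e+08
L_total = 10*log10(1.23205e+08) = 80.906 dB


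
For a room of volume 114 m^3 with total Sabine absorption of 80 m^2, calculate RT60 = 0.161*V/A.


RT60 = 0.161 * 114 / 80 = 0.22942 s


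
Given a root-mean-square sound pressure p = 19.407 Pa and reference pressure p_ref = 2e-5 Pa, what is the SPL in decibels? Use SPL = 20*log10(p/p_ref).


p / p_ref = 19.407 / 2e-5 = 970350
SPL = 20 * log10(970350) = 119.74 dB


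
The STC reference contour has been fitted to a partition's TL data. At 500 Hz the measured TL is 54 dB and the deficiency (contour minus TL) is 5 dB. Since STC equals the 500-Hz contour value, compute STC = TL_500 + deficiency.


By ASTM E413, STC = value of the fitted reference contour at 500 Hz.
Contour value at 500 Hz = TL_500 + deficiency = 54 + 5 = 59
STC = 59


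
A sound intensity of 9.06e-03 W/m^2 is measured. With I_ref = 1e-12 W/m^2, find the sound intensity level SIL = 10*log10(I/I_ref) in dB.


I / I_ref = 9.06e-03 / 1e-12 = 9.06e+09
SIL = 10 * log10(9.06e+09) = 99.571 dB


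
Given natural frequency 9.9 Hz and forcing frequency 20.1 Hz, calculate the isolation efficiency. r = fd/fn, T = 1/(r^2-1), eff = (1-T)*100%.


r = 20.1 / 9.9 = 2.0303
r^2 - 1 = 2.0303^2 - 1 = 3.12212
T = 1/3.12212 = 0.320295
Efficiency = (1 - 0.320295)*100 = 67.971 %


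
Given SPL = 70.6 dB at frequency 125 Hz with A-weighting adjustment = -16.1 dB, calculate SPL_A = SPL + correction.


A-weighting table: 125 Hz -> -16.1 dB correction
SPL_A = SPL + correction = 70.6 + (-16.1) = 54.5 dBA


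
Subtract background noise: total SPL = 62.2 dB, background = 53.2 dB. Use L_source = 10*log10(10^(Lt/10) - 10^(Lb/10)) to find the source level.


10^(62.2/10) = 1.65959e+06
10^(53.2/10) = 208930
Difference = 1.65959e+06 - 208930 = 1.45066e+06
L_source = 10*log10(1.45066e+06) = 61.616 dB


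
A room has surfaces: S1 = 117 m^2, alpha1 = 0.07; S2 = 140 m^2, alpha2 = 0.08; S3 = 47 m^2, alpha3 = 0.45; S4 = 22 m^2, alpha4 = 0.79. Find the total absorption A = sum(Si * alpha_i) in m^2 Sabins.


117 * 0.07 = 8.19
140 * 0.08 = 11.2
47 * 0.45 = 21.15
22 * 0.79 = 17.38
A_total = 8.19 + 11.2 + 21.15 + 17.38 = 57.92 m^2


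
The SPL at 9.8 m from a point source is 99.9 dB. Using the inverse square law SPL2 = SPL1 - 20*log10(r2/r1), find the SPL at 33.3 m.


r2/r1 = 33.3/9.8 = 3.39796
Correction = 20*log10(3.39796) = 10.6244 dB
SPL2 = 99.9 - 10.6244 = 89.276 dB


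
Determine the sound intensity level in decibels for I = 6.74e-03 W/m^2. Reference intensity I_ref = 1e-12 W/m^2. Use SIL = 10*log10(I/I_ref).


I / I_ref = 6.74e-03 / 1e-12 = 6.74e+09
SIL = 10 * log10(6.74e+09) = 98.287 dB


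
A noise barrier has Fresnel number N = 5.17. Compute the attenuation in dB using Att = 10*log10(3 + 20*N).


3 + 20*N = 3 + 20*5.17 = 106.4
Att = 10*log10(106.4) = 20.269 dB


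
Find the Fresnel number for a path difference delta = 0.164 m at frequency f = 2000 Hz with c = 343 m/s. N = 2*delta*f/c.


N = 2*delta*f/c = 2*delta/lambda, where lambda = c/f
lambda = 343 / 2000 = 0.1715 m
N = 2 * 0.164 / 0.1715 = 1.9125


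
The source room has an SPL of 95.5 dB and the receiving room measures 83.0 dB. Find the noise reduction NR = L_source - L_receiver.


NR = L_source - L_receiver (difference between source and receiving room levels)
NR = 95.5 - 83.0 = 12.5 dB


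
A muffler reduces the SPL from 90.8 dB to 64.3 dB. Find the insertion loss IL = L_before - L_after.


Insertion loss = SPL without muffler - SPL with muffler
IL = 90.8 - 64.3 = 26.5 dB


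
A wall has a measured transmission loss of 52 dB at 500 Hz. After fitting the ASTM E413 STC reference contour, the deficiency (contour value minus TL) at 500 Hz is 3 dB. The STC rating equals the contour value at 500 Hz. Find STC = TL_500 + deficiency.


By ASTM E413, STC = value of the fitted reference contour at 500 Hz.
Contour value at 500 Hz = TL_500 + deficiency = 52 + 3 = 55
STC = 55


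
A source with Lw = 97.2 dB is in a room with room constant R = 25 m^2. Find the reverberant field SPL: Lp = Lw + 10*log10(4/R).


4/R = 4/25 = 0.16
Lp = 97.2 + 10*log10(0.16) = 89.241 dB


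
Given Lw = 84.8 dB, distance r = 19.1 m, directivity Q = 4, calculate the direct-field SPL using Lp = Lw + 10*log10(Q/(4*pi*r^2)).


4*pi*r^2 = 4*pi*19.1^2 = 4584.34 m^2
Q / (4*pi*r^2) = 4 / 4584.34 = 0.000872536
Lp = 84.8 + 10*log10(0.000872536) = 54.208 dB


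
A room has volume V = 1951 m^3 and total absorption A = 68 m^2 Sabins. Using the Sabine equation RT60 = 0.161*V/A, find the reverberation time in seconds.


RT60 = 0.161 * 1951 / 68 = 4.6193 s


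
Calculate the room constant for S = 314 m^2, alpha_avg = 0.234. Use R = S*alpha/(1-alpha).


R = 314 * 0.234 / (1 - 0.234) = 95.922 m^2


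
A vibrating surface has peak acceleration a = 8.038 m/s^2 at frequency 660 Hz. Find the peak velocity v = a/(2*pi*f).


omega = 2*pi*f = 2*pi*660 = 4146.9 rad/s
v = a / omega = 8.038 / 4146.9 = 0.0019383 m/s


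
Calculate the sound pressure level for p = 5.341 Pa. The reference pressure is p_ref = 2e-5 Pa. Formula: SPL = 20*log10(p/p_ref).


p / p_ref = 5.341 / 2e-5 = 267050
SPL = 20 * log10(267050) = 108.53 dB


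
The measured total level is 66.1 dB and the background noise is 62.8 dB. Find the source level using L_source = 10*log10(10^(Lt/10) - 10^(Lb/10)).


10^(66.1/10) = 4.0738e+06
10^(62.8/10) = 1.90546e+06
Difference = 4.0738e+06 - 1.90546e+06 = 2.16834e+06
L_source = 10*log10(2.16834e+06) = 63.361 dB


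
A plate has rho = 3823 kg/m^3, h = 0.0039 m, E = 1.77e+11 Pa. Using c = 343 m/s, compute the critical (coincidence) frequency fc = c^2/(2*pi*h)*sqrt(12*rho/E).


12*rho/E = 12*3823/1.77e+11 = 2.59186e-07
sqrt(12*rho/E) = sqrt(2.59186e-07) = 0.000509103
c^2/(2*pi*h) = 343^2/(2*pi*0.0039) = 4.80113e+06
fc = 4.80113e+06 * 0.000509103 = 2444.3 Hz


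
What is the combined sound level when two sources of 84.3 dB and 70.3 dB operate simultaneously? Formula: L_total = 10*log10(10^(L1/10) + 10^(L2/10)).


10^(84.3/10) = 2.69153e+08
10^(70.3/10) = 1.07152e+07
Sum = 2.69153e+08 + 1.07152e+07 = 2.79868e+08
L_total = 10*log10(2.79868e+08) = 84.47 dB


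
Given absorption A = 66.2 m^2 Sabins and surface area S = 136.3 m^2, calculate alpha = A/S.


Absorption coefficient = absorbed power / incident power
alpha = A / S = 66.2 / 136.3 = 0.48569


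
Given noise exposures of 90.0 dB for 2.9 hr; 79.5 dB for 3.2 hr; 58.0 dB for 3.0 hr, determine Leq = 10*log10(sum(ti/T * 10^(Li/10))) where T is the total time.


T_total = 2.9 + 3.2 + 3.0 = 9.1 hr
(2.9/9.1) * 10^(90.0/10) = 3.18681e+08
(3.2/9.1) * 10^(79.5/10) = 3.13407e+07
(3.0/9.1) * 10^(58.0/10) = 208008
Sum = 3.18681e+08 + 3.13407e+07 + 208008 = 3.5023e+08
Leq = 10*log10(3.5023e+08) = 85.444 dB


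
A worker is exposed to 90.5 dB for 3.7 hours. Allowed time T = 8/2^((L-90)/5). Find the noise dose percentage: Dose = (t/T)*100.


T_allowed = 8 / 2^((90.5 - 90)/5) = 7.46426 hr
Dose = 3.7 / 7.46426 * 100 = 49.57 %


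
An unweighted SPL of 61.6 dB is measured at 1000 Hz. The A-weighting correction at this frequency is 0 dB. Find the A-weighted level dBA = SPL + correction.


A-weighting table: 1000 Hz -> 0 dB correction
SPL_A = SPL + correction = 61.6 + (0) = 61.6 dBA


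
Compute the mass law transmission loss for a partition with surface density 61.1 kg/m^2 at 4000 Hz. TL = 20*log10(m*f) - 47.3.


m * f = 61.1 * 4000 = 244400
20*log10(244400) = 107.762 dB
TL = 107.762 - 47.3 = 60.462 dB


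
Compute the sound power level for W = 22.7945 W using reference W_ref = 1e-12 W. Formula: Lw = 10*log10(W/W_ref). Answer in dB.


W / W_ref = 22.7945 / 1e-12 = 2.27945e+13
Lw = 10 * log10(2.27945e+13) = 133.58 dB


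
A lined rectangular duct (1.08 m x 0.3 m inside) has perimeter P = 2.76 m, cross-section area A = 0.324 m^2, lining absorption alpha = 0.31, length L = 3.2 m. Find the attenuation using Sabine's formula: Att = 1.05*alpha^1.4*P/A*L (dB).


alpha^1.4 = 0.31^1.4 = 0.194047
Attenuation rate = 1.05 * alpha^1.4 * P / A
= 1.05 * 0.194047 * 2.76 / 0.324 = 1.73564 dB/m
Total Att = 1.73564 * 3.2 = 5.554 dB


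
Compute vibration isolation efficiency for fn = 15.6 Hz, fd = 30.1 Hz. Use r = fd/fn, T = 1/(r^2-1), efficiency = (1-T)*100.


r = 30.1 / 15.6 = 1.92949
r^2 - 1 = 1.92949^2 - 1 = 2.72293
T = 1/2.72293 = 0.367251
Efficiency = (1 - 0.367251)*100 = 63.275 %


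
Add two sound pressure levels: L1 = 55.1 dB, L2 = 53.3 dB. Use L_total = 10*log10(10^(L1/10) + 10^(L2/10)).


10^(55.1/10) = 323594
10^(53.3/10) = 213796
Sum = 323594 + 213796 = 537390
L_total = 10*log10(537390) = 57.303 dB


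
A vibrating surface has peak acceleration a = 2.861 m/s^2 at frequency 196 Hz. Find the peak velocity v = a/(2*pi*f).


omega = 2*pi*f = 2*pi*196 = 1231.5 rad/s
v = a / omega = 2.861 / 1231.5 = 0.0023232 m/s


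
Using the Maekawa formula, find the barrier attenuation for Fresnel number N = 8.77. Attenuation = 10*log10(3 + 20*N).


3 + 20*N = 3 + 20*8.77 = 178.4
Att = 10*log10(178.4) = 22.514 dB


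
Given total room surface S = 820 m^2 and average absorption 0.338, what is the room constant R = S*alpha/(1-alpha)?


R = 820 * 0.338 / (1 - 0.338) = 418.67 m^2


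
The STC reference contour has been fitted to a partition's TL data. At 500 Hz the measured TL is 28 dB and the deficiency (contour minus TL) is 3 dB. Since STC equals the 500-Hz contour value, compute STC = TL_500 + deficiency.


By ASTM E413, STC = value of the fitted reference contour at 500 Hz.
Contour value at 500 Hz = TL_500 + deficiency = 28 + 3 = 31
STC = 31


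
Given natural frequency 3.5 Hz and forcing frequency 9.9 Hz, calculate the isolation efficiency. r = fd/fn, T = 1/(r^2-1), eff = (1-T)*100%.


r = 9.9 / 3.5 = 2.82857
r^2 - 1 = 2.82857^2 - 1 = 7.00081
T = 1/7.00081 = 0.142841
Efficiency = (1 - 0.142841)*100 = 85.716 %


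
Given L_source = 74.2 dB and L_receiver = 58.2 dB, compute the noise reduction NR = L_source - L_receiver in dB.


NR = L_source - L_receiver (difference between source and receiving room levels)
NR = 74.2 - 58.2 = 16 dB


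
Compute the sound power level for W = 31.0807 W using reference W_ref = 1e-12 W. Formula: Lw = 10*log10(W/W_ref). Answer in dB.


W / W_ref = 31.0807 / 1e-12 = 3.10807e+13
Lw = 10 * log10(3.10807e+13) = 134.92 dB


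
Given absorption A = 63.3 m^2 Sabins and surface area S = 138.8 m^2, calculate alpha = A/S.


Absorption coefficient = absorbed power / incident power
alpha = A / S = 63.3 / 138.8 = 0.45605


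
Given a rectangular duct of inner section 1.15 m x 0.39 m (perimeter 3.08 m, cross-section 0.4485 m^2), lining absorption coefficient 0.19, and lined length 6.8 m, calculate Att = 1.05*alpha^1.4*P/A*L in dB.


alpha^1.4 = 0.19^1.4 = 0.0977811
Attenuation rate = 1.05 * alpha^1.4 * P / A
= 1.05 * 0.0977811 * 3.08 / 0.4485 = 0.70507 dB/m
Total Att = 0.70507 * 6.8 = 4.7945 dB


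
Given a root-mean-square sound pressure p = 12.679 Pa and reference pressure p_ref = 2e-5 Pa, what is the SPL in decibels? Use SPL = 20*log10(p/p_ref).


p / p_ref = 12.679 / 2e-5 = 633950
SPL = 20 * log10(633950) = 116.04 dB


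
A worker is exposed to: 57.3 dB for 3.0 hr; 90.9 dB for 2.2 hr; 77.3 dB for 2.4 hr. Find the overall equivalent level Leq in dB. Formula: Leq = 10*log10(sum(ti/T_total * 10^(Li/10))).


T_total = 3.0 + 2.2 + 2.4 = 7.6 hr
(3.0/7.6) * 10^(57.3/10) = 211986
(2.2/7.6) * 10^(90.9/10) = 3.5613e+08
(2.4/7.6) * 10^(77.3/10) = 1.69589e+07
Sum = 211986 + 3.5613e+08 + 1.69589e+07 = 3.73301e+08
Leq = 10*log10(3.73301e+08) = 85.721 dB


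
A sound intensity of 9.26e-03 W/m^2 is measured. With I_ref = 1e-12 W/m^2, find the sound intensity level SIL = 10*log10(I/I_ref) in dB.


I / I_ref = 9.26e-03 / 1e-12 = 9.26e+09
SIL = 10 * log10(9.26e+09) = 99.666 dB


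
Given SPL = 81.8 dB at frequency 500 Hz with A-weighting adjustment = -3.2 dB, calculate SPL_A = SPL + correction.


A-weighting table: 500 Hz -> -3.2 dB correction
SPL_A = SPL + correction = 81.8 + (-3.2) = 78.6 dBA


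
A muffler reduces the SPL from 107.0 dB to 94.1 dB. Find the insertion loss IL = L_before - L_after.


Insertion loss = SPL without muffler - SPL with muffler
IL = 107.0 - 94.1 = 12.9 dB


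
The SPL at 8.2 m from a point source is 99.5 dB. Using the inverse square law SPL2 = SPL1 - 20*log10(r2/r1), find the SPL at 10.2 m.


r2/r1 = 10.2/8.2 = 1.2439
Correction = 20*log10(1.2439) = 1.89571 dB
SPL2 = 99.5 - 1.89571 = 97.604 dB


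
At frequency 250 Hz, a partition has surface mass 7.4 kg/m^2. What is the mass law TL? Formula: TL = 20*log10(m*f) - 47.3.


m * f = 7.4 * 250 = 1850
20*log10(1850) = 65.3434 dB
TL = 65.3434 - 47.3 = 18.043 dB


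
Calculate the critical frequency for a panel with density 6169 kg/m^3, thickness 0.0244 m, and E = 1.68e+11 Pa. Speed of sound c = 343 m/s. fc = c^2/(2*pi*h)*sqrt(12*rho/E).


12*rho/E = 12*6169/1.68e+11 = 4.40643e-07
sqrt(12*rho/E) = sqrt(4.40643e-07) = 0.000663809
c^2/(2*pi*h) = 343^2/(2*pi*0.0244) = 767394
fc = 767394 * 0.000663809 = 509.4 Hz


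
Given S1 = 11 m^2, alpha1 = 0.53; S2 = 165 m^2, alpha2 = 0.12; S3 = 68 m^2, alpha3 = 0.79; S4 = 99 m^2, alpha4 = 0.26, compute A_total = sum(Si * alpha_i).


11 * 0.53 = 5.83
165 * 0.12 = 19.8
68 * 0.79 = 53.72
99 * 0.26 = 25.74
A_total = 5.83 + 19.8 + 53.72 + 25.74 = 105.09 m^2


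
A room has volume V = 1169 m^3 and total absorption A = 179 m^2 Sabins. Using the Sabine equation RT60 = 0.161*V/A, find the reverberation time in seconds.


RT60 = 0.161 * 1169 / 179 = 1.0514 s


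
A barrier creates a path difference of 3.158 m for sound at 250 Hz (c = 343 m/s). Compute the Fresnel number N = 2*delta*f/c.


N = 2*delta*f/c = 2*delta/lambda, where lambda = c/f
lambda = 343 / 250 = 1.372 m
N = 2 * 3.158 / 1.372 = 4.6035


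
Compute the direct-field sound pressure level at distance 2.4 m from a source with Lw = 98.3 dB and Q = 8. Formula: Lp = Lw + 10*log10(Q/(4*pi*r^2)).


4*pi*r^2 = 4*pi*2.4^2 = 72.3823 m^2
Q / (4*pi*r^2) = 8 / 72.3823 = 0.110524
Lp = 98.3 + 10*log10(0.110524) = 88.735 dB


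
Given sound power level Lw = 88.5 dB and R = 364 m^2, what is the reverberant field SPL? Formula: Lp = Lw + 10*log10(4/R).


4/R = 4/364 = 0.010989
Lp = 88.5 + 10*log10(0.010989) = 68.91 dB


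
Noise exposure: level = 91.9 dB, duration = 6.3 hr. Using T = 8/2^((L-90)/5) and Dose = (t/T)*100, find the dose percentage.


T_allowed = 8 / 2^((91.9 - 90)/5) = 6.1475 hr
Dose = 6.3 / 6.1475 * 100 = 102.48 %


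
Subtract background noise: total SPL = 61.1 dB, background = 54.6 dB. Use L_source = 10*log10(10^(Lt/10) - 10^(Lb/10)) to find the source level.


10^(61.1/10) = 1.28825e+06
10^(54.6/10) = 288403
Difference = 1.28825e+06 - 288403 = 999847
L_source = 10*log10(999847) = 59.999 dB


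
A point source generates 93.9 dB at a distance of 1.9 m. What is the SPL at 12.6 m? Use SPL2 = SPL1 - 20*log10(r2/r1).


r2/r1 = 12.6/1.9 = 6.63158
Correction = 20*log10(6.63158) = 16.4323 dB
SPL2 = 93.9 - 16.4323 = 77.468 dB


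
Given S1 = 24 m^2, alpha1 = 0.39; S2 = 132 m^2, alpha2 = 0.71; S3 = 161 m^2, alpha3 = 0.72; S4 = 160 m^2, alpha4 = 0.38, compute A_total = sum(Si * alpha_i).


24 * 0.39 = 9.36
132 * 0.71 = 93.72
161 * 0.72 = 115.92
160 * 0.38 = 60.8
A_total = 9.36 + 93.72 + 115.92 + 60.8 = 279.8 m^2


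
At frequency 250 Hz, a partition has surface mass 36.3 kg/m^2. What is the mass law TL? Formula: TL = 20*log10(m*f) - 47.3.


m * f = 36.3 * 250 = 9075
20*log10(9075) = 79.1569 dB
TL = 79.1569 - 47.3 = 31.857 dB


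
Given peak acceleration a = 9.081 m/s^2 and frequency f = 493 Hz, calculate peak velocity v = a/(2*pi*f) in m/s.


omega = 2*pi*f = 2*pi*493 = 3097.61 rad/s
v = a / omega = 9.081 / 3097.61 = 0.0029316 m/s


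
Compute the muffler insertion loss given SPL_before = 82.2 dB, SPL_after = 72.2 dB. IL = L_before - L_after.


Insertion loss = SPL without muffler - SPL with muffler
IL = 82.2 - 72.2 = 10 dB


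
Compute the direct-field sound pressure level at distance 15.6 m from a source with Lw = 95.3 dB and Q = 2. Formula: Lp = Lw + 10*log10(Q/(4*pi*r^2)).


4*pi*r^2 = 4*pi*15.6^2 = 3058.15 m^2
Q / (4*pi*r^2) = 2 / 3058.15 = 0.00065399
Lp = 95.3 + 10*log10(0.00065399) = 63.456 dB


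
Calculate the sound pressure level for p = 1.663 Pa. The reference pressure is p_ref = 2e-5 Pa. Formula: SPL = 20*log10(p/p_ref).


p / p_ref = 1.663 / 2e-5 = 83150
SPL = 20 * log10(83150) = 98.397 dB


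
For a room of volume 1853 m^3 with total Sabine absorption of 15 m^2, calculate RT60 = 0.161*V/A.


RT60 = 0.161 * 1853 / 15 = 19.889 s


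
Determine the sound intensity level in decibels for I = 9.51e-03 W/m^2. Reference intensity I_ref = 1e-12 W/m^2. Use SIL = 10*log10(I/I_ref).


I / I_ref = 9.51e-03 / 1e-12 = 9.51e+09
SIL = 10 * log10(9.51e+09) = 99.782 dB


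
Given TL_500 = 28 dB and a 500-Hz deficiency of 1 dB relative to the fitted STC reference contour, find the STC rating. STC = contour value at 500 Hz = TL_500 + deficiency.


By ASTM E413, STC = value of the fitted reference contour at 500 Hz.
Contour value at 500 Hz = TL_500 + deficiency = 28 + 1 = 29
STC = 29


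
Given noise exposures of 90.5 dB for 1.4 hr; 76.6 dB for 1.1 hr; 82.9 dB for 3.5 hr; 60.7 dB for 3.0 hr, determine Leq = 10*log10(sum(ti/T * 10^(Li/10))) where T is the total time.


T_total = 1.4 + 1.1 + 3.5 + 3.0 = 9.0 hr
(1.4/9.0) * 10^(90.5/10) = 1.74536e+08
(1.1/9.0) * 10^(76.6/10) = 5.58663e+06
(3.5/9.0) * 10^(82.9/10) = 7.58273e+07
(3.0/9.0) * 10^(60.7/10) = 391633
Sum = 1.74536e+08 + 5.58663e+06 + 7.58273e+07 + 391633 = 2.56342e+08
Leq = 10*log10(2.56342e+08) = 84.088 dB


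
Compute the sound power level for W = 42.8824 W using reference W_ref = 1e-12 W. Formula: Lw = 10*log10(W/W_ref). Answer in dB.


W / W_ref = 42.8824 / 1e-12 = 4.28824e+13
Lw = 10 * log10(4.28824e+13) = 136.32 dB


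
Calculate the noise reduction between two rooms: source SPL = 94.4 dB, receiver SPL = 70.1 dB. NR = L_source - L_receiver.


NR = L_source - L_receiver (difference between source and receiving room levels)
NR = 94.4 - 70.1 = 24.3 dB


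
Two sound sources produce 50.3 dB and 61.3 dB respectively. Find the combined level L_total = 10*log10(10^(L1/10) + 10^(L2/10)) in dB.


10^(50.3/10) = 107152
10^(61.3/10) = 1.34896e+06
Sum = 107152 + 1.34896e+06 = 1.45611e+06
L_total = 10*log10(1.45611e+06) = 61.632 dB


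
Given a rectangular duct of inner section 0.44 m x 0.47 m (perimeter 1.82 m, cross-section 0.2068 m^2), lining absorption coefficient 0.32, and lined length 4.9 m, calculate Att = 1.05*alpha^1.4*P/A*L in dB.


alpha^1.4 = 0.32^1.4 = 0.202866
Attenuation rate = 1.05 * alpha^1.4 * P / A
= 1.05 * 0.202866 * 1.82 / 0.2068 = 1.87465 dB/m
Total Att = 1.87465 * 4.9 = 9.1858 dB


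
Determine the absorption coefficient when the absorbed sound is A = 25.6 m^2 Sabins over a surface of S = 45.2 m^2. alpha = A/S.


Absorption coefficient = absorbed power / incident power
alpha = A / S = 25.6 / 45.2 = 0.56637


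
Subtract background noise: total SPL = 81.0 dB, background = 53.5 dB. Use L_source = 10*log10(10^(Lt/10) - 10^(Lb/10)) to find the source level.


10^(81.0/10) = 1.25893e+08
10^(53.5/10) = 223872
Difference = 1.25893e+08 - 223872 = 1.25669e+08
L_source = 10*log10(1.25669e+08) = 80.992 dB


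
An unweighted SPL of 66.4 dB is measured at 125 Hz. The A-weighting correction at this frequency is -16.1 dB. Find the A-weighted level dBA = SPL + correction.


A-weighting table: 125 Hz -> -16.1 dB correction
SPL_A = SPL + correction = 66.4 + (-16.1) = 50.3 dBA


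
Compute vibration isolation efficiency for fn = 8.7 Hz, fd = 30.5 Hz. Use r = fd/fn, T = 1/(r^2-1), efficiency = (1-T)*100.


r = 30.5 / 8.7 = 3.50575
r^2 - 1 = 3.50575^2 - 1 = 11.2903
T = 1/11.2903 = 0.0885716
Efficiency = (1 - 0.0885716)*100 = 91.143 %


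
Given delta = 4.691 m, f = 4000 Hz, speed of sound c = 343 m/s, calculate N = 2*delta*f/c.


N = 2*delta*f/c = 2*delta/lambda, where lambda = c/f
lambda = 343 / 4000 = 0.08575 m
N = 2 * 4.691 / 0.08575 = 109.41


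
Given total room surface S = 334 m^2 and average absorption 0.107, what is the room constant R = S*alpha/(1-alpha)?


R = 334 * 0.107 / (1 - 0.107) = 40.02 m^2


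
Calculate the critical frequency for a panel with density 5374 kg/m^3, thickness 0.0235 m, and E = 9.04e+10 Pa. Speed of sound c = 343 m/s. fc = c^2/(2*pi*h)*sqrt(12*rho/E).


12*rho/E = 12*5374/9.04e+10 = 7.13363e-07
sqrt(12*rho/E) = sqrt(7.13363e-07) = 0.000844608
c^2/(2*pi*h) = 343^2/(2*pi*0.0235) = 796784
fc = 796784 * 0.000844608 = 672.97 Hz


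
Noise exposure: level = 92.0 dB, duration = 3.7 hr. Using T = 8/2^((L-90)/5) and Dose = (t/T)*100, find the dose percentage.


T_allowed = 8 / 2^((92.0 - 90)/5) = 6.06287 hr
Dose = 3.7 / 6.06287 * 100 = 61.027 %


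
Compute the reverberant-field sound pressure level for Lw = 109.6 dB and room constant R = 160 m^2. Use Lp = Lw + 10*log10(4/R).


4/R = 4/160 = 0.025
Lp = 109.6 + 10*log10(0.025) = 93.579 dB


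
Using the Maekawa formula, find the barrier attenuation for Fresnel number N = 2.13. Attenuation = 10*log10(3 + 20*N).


3 + 20*N = 3 + 20*2.13 = 45.6
Att = 10*log10(45.6) = 16.59 dB


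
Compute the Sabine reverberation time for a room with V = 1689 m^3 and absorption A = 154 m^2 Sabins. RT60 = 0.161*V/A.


RT60 = 0.161 * 1689 / 154 = 1.7658 s


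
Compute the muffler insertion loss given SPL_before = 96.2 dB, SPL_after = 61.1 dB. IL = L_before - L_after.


Insertion loss = SPL without muffler - SPL with muffler
IL = 96.2 - 61.1 = 35.1 dB


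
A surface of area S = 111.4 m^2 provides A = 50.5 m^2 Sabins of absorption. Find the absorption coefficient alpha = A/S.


Absorption coefficient = absorbed power / incident power
alpha = A / S = 50.5 / 111.4 = 0.45332


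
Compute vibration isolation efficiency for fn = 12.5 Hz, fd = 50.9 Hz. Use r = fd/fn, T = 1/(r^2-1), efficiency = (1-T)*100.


r = 50.9 / 12.5 = 4.072
r^2 - 1 = 4.072^2 - 1 = 15.5812
T = 1/15.5812 = 0.0641799
Efficiency = (1 - 0.0641799)*100 = 93.582 %


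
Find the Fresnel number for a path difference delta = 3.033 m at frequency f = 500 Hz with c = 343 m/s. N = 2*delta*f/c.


N = 2*delta*f/c = 2*delta/lambda, where lambda = c/f
lambda = 343 / 500 = 0.686 m
N = 2 * 3.033 / 0.686 = 8.8426


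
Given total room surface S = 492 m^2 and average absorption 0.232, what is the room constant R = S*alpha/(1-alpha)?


R = 492 * 0.232 / (1 - 0.232) = 148.62 m^2


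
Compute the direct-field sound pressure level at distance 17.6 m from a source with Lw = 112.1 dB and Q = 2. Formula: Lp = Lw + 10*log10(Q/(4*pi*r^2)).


4*pi*r^2 = 4*pi*17.6^2 = 3892.56 m^2
Q / (4*pi*r^2) = 2 / 3892.56 = 0.000513801
Lp = 112.1 + 10*log10(0.000513801) = 79.208 dB


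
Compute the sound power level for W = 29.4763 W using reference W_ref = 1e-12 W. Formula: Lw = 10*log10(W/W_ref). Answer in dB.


W / W_ref = 29.4763 / 1e-12 = 2.94763e+13
Lw = 10 * log10(2.94763e+13) = 134.69 dB


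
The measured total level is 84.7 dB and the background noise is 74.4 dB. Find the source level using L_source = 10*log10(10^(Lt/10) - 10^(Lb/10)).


10^(84.7/10) = 2.95121e+08
10^(74.4/10) = 2.75423e+07
Difference = 2.95121e+08 - 2.75423e+07 = 2.67579e+08
L_source = 10*log10(2.67579e+08) = 84.275 dB


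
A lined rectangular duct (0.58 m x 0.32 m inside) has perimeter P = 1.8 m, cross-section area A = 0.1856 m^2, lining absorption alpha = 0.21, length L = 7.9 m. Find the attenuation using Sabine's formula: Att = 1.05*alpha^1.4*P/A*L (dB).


alpha^1.4 = 0.21^1.4 = 0.112488
Attenuation rate = 1.05 * alpha^1.4 * P / A
= 1.05 * 0.112488 * 1.8 / 0.1856 = 1.14549 dB/m
Total Att = 1.14549 * 7.9 = 9.0494 dB


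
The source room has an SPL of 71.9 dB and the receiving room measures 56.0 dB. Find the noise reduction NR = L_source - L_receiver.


NR = L_source - L_receiver (difference between source and receiving room levels)
NR = 71.9 - 56.0 = 15.9 dB


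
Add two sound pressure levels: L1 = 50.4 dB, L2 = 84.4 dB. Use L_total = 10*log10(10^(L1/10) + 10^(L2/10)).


10^(50.4/10) = 109648
10^(84.4/10) = 2.75423e+08
Sum = 109648 + 2.75423e+08 = 2.75533e+08
L_total = 10*log10(2.75533e+08) = 84.402 dB


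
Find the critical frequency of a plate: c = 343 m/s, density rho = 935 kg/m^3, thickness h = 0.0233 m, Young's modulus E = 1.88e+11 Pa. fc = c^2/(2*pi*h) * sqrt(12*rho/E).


12*rho/E = 12*935/1.88e+11 = 5.96809e-08
sqrt(12*rho/E) = sqrt(5.96809e-08) = 0.000244297
c^2/(2*pi*h) = 343^2/(2*pi*0.0233) = 803623
fc = 803623 * 0.000244297 = 196.32 Hz


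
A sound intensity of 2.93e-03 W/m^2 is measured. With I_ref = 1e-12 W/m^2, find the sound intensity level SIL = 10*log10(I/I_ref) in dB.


I / I_ref = 2.93e-03 / 1e-12 = 2.93e+09
SIL = 10 * log10(2.93e+09) = 94.669 dB


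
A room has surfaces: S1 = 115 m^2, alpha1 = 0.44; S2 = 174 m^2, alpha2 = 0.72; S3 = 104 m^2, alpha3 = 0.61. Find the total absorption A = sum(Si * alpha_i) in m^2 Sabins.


115 * 0.44 = 50.6
174 * 0.72 = 125.28
104 * 0.61 = 63.44
A_total = 50.6 + 125.28 + 63.44 = 239.32 m^2


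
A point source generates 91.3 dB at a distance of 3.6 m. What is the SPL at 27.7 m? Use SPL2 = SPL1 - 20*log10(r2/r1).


r2/r1 = 27.7/3.6 = 7.69444
Correction = 20*log10(7.69444) = 17.7235 dB
SPL2 = 91.3 - 17.7235 = 73.576 dB


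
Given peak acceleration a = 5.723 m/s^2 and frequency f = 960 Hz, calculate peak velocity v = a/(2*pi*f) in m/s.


omega = 2*pi*f = 2*pi*960 = 6031.86 rad/s
v = a / omega = 5.723 / 6031.86 = 0.0009488 m/s


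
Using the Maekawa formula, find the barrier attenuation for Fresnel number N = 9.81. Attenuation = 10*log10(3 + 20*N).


3 + 20*N = 3 + 20*9.81 = 199.2
Att = 10*log10(199.2) = 22.993 dB


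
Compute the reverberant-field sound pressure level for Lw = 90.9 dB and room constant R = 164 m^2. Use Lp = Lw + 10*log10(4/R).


4/R = 4/164 = 0.0243902
Lp = 90.9 + 10*log10(0.0243902) = 74.772 dB


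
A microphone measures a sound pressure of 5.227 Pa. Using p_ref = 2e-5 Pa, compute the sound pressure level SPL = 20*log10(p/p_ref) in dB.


p / p_ref = 5.227 / 2e-5 = 261350
SPL = 20 * log10(261350) = 108.34 dB


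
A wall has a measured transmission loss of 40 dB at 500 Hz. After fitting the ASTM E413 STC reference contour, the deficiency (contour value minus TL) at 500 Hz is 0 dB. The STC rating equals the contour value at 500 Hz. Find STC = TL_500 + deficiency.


By ASTM E413, STC = value of the fitted reference contour at 500 Hz.
Contour value at 500 Hz = TL_500 + deficiency = 40 + 0 = 40
STC = 40


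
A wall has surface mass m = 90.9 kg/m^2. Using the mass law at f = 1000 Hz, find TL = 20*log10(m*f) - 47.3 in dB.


m * f = 90.9 * 1000 = 90900
20*log10(90900) = 99.1713 dB
TL = 99.1713 - 47.3 = 51.871 dB


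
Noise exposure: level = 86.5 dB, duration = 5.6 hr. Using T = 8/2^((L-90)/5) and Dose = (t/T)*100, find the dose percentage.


T_allowed = 8 / 2^((86.5 - 90)/5) = 12.996 hr
Dose = 5.6 / 12.996 * 100 = 43.09 %


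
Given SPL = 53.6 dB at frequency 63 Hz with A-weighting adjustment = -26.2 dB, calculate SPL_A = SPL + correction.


A-weighting table: 63 Hz -> -26.2 dB correction
SPL_A = SPL + correction = 53.6 + (-26.2) = 27.4 dBA


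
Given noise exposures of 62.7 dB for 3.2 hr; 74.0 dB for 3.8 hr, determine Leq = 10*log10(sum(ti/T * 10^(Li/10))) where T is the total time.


T_total = 3.2 + 3.8 = 7.0 hr
(3.2/7.0) * 10^(62.7/10) = 851240
(3.8/7.0) * 10^(74.0/10) = 1.3636e+07
Sum = 851240 + 1.3636e+07 = 1.44872e+07
Leq = 10*log10(1.44872e+07) = 71.61 dB


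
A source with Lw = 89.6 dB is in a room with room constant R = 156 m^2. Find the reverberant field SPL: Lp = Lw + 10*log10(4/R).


4/R = 4/156 = 0.025641
Lp = 89.6 + 10*log10(0.025641) = 73.689 dB


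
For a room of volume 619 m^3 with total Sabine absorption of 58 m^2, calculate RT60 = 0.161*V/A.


RT60 = 0.161 * 619 / 58 = 1.7183 s


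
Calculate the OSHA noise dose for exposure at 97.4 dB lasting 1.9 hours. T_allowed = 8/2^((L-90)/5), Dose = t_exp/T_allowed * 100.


T_allowed = 8 / 2^((97.4 - 90)/5) = 2.86791 hr
Dose = 1.9 / 2.86791 * 100 = 66.25 %


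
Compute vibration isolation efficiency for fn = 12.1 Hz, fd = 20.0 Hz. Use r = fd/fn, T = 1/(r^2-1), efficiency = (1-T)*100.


r = 20.0 / 12.1 = 1.65289
r^2 - 1 = 1.65289^2 - 1 = 1.73205
T = 1/1.73205 = 0.577351
Efficiency = (1 - 0.577351)*100 = 42.265 %


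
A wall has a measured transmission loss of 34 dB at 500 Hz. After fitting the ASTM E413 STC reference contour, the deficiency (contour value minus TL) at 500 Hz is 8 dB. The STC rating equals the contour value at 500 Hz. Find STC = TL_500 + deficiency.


By ASTM E413, STC = value of the fitted reference contour at 500 Hz.
Contour value at 500 Hz = TL_500 + deficiency = 34 + 8 = 42
STC = 42


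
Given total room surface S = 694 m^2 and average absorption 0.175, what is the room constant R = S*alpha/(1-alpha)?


R = 694 * 0.175 / (1 - 0.175) = 147.21 m^2


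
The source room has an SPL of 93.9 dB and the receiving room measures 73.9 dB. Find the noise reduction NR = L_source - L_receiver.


NR = L_source - L_receiver (difference between source and receiving room levels)
NR = 93.9 - 73.9 = 20 dB


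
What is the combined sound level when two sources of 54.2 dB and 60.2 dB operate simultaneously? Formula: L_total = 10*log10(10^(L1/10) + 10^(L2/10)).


10^(54.2/10) = 263027
10^(60.2/10) = 1.04713e+06
Sum = 263027 + 1.04713e+06 = 1.31016e+06
L_total = 10*log10(1.31016e+06) = 61.173 dB


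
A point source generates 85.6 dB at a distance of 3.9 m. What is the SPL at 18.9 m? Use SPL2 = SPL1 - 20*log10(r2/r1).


r2/r1 = 18.9/3.9 = 4.84615
Correction = 20*log10(4.84615) = 13.7079 dB
SPL2 = 85.6 - 13.7079 = 71.892 dB


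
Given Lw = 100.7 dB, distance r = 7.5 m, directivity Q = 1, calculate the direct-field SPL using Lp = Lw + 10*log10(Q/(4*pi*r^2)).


4*pi*r^2 = 4*pi*7.5^2 = 706.858 m^2
Q / (4*pi*r^2) = 1 / 706.858 = 0.00141471
Lp = 100.7 + 10*log10(0.00141471) = 72.207 dB


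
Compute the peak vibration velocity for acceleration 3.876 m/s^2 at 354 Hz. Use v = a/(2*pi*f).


omega = 2*pi*f = 2*pi*354 = 2224.25 rad/s
v = a / omega = 3.876 / 2224.25 = 0.0017426 m/s


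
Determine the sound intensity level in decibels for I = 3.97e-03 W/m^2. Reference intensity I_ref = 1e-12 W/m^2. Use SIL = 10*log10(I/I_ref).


I / I_ref = 3.97e-03 / 1e-12 = 3.97e+09
SIL = 10 * log10(3.97e+09) = 95.988 dB


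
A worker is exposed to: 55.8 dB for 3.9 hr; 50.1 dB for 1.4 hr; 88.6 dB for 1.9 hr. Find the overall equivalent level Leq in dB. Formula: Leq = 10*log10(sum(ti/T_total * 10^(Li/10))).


T_total = 3.9 + 1.4 + 1.9 = 7.2 hr
(3.9/7.2) * 10^(55.8/10) = 205936
(1.4/7.2) * 10^(50.1/10) = 19897.4
(1.9/7.2) * 10^(88.6/10) = 1.91171e+08
Sum = 205936 + 19897.4 + 1.91171e+08 = 1.91397e+08
Leq = 10*log10(1.91397e+08) = 82.819 dB


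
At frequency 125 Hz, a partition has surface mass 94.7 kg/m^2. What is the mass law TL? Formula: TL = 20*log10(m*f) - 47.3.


m * f = 94.7 * 125 = 11837.5
20*log10(11837.5) = 81.4652 dB
TL = 81.4652 - 47.3 = 34.165 dB


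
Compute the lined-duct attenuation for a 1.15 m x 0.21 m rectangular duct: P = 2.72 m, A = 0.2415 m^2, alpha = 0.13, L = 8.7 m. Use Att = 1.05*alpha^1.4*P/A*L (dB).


alpha^1.4 = 0.13^1.4 = 0.0574805
Attenuation rate = 1.05 * alpha^1.4 * P / A
= 1.05 * 0.0574805 * 2.72 / 0.2415 = 0.679769 dB/m
Total Att = 0.679769 * 8.7 = 5.914 dB


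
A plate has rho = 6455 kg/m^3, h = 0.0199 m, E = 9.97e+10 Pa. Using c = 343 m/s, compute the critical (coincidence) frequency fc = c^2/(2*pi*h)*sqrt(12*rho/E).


12*rho/E = 12*6455/9.97e+10 = 7.76931e-07
sqrt(12*rho/E) = sqrt(7.76931e-07) = 0.000881437
c^2/(2*pi*h) = 343^2/(2*pi*0.0199) = 940926
fc = 940926 * 0.000881437 = 829.37 Hz


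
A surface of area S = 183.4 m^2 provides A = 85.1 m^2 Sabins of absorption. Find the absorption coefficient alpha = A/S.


Absorption coefficient = absorbed power / incident power
alpha = A / S = 85.1 / 183.4 = 0.46401


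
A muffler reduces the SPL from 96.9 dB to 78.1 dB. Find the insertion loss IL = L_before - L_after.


Insertion loss = SPL without muffler - SPL with muffler
IL = 96.9 - 78.1 = 18.8 dB


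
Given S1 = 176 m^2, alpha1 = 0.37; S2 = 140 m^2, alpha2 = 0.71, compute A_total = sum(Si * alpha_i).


176 * 0.37 = 65.12
140 * 0.71 = 99.4
A_total = 65.12 + 99.4 = 164.52 m^2


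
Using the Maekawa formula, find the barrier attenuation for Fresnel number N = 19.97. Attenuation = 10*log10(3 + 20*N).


3 + 20*N = 3 + 20*19.97 = 402.4
Att = 10*log10(402.4) = 26.047 dB


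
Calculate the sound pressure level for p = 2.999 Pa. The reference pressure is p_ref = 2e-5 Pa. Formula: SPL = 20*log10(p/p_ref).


p / p_ref = 2.999 / 2e-5 = 149950
SPL = 20 * log10(149950) = 103.52 dB


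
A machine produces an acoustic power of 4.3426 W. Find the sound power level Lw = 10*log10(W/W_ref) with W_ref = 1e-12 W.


W / W_ref = 4.3426 / 1e-12 = 4.3426e+12
Lw = 10 * log10(4.3426e+12) = 126.38 dB


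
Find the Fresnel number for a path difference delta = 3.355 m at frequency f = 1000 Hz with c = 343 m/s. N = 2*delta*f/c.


N = 2*delta*f/c = 2*delta/lambda, where lambda = c/f
lambda = 343 / 1000 = 0.343 m
N = 2 * 3.355 / 0.343 = 19.563


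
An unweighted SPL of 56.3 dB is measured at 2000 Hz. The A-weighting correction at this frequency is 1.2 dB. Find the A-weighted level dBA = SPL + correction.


A-weighting table: 2000 Hz -> 1.2 dB correction
SPL_A = SPL + correction = 56.3 + (1.2) = 57.5 dBA


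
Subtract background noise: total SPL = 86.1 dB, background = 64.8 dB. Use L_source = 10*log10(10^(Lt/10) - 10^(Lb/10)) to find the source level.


10^(86.1/10) = 4.0738e+08
10^(64.8/10) = 3.01995e+06
Difference = 4.0738e+08 - 3.01995e+06 = 4.0436e+08
L_source = 10*log10(4.0436e+08) = 86.068 dB


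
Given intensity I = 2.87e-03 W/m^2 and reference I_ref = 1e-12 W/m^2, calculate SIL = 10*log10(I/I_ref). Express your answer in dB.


I / I_ref = 2.87e-03 / 1e-12 = 2.87e+09
SIL = 10 * log10(2.87e+09) = 94.579 dB


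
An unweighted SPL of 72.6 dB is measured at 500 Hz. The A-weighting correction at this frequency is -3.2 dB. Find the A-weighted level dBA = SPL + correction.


A-weighting table: 500 Hz -> -3.2 dB correction
SPL_A = SPL + correction = 72.6 + (-3.2) = 69.4 dBA


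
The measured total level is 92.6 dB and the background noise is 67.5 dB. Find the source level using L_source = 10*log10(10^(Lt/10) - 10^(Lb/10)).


10^(92.6/10) = 1.8197e+09
10^(67.5/10) = 5.62341e+06
Difference = 1.8197e+09 - 5.62341e+06 = 1.81408e+09
L_source = 10*log10(1.81408e+09) = 92.587 dB


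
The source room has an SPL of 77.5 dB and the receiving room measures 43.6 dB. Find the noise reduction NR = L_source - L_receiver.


NR = L_source - L_receiver (difference between source and receiving room levels)
NR = 77.5 - 43.6 = 33.9 dB


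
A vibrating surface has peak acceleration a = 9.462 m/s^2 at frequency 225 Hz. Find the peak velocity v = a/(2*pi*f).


omega = 2*pi*f = 2*pi*225 = 1413.72 rad/s
v = a / omega = 9.462 / 1413.72 = 0.006693 m/s


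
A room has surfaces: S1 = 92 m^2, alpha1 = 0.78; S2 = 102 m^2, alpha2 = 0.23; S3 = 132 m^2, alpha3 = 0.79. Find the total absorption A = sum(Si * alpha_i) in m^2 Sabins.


92 * 0.78 = 71.76
102 * 0.23 = 23.46
132 * 0.79 = 104.28
A_total = 71.76 + 23.46 + 104.28 = 199.5 m^2


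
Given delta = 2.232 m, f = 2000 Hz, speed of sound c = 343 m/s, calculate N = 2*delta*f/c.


N = 2*delta*f/c = 2*delta/lambda, where lambda = c/f
lambda = 343 / 2000 = 0.1715 m
N = 2 * 2.232 / 0.1715 = 26.029


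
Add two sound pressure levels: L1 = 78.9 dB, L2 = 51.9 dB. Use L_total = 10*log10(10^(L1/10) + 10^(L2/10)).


10^(78.9/10) = 7.76247e+07
10^(51.9/10) = 154882
Sum = 7.76247e+07 + 154882 = 7.77796e+07
L_total = 10*log10(7.77796e+07) = 78.909 dB


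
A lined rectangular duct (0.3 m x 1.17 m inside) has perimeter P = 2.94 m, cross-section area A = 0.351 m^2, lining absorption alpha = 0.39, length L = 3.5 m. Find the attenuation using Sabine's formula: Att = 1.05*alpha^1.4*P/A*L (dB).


alpha^1.4 = 0.39^1.4 = 0.267603
Attenuation rate = 1.05 * alpha^1.4 * P / A
= 1.05 * 0.267603 * 2.94 / 0.351 = 2.35353 dB/m
Total Att = 2.35353 * 3.5 = 8.2374 dB


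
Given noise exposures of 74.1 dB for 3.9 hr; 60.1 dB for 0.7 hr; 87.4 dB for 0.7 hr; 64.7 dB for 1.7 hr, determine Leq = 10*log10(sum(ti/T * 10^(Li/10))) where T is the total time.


T_total = 3.9 + 0.7 + 0.7 + 1.7 = 7.0 hr
(3.9/7.0) * 10^(74.1/10) = 1.43208e+07
(0.7/7.0) * 10^(60.1/10) = 102329
(0.7/7.0) * 10^(87.4/10) = 5.49541e+07
(1.7/7.0) * 10^(64.7/10) = 716722
Sum = 1.43208e+07 + 102329 + 5.49541e+07 + 716722 = 7.0094e+07
Leq = 10*log10(7.0094e+07) = 78.457 dB


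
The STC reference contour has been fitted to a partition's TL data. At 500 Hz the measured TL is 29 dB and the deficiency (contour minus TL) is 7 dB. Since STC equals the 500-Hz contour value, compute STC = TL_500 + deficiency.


By ASTM E413, STC = value of the fitted reference contour at 500 Hz.
Contour value at 500 Hz = TL_500 + deficiency = 29 + 7 = 36
STC = 36


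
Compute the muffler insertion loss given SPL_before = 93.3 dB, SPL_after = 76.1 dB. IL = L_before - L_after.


Insertion loss = SPL without muffler - SPL with muffler
IL = 93.3 - 76.1 = 17.2 dB


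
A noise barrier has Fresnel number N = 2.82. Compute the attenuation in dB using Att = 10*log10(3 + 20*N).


3 + 20*N = 3 + 20*2.82 = 59.4
Att = 10*log10(59.4) = 17.738 dB


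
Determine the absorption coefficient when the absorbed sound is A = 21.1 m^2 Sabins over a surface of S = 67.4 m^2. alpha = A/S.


Absorption coefficient = absorbed power / incident power
alpha = A / S = 21.1 / 67.4 = 0.31306


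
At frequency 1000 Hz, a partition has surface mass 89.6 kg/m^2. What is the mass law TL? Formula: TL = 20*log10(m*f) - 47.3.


m * f = 89.6 * 1000 = 89600
20*log10(89600) = 99.0462 dB
TL = 99.0462 - 47.3 = 51.746 dB


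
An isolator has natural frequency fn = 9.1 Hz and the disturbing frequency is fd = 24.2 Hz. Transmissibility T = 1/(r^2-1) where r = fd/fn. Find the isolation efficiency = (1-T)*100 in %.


r = 24.2 / 9.1 = 2.65934
r^2 - 1 = 2.65934^2 - 1 = 6.07209
T = 1/6.07209 = 0.164688
Efficiency = (1 - 0.164688)*100 = 83.531 %


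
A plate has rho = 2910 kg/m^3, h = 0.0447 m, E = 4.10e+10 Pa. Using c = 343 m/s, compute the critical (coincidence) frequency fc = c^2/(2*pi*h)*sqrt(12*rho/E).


12*rho/E = 12*2910/4.10e+10 = 8.51707e-07
sqrt(12*rho/E) = sqrt(8.51707e-07) = 0.00092288
c^2/(2*pi*h) = 343^2/(2*pi*0.0447) = 418891
fc = 418891 * 0.00092288 = 386.59 Hz


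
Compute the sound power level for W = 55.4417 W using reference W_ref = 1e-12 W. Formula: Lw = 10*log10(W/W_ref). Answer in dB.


W / W_ref = 55.4417 / 1e-12 = 5.54417e+13
Lw = 10 * log10(5.54417e+13) = 137.44 dB


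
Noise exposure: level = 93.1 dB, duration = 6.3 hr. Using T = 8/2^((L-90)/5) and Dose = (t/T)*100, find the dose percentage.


T_allowed = 8 / 2^((93.1 - 90)/5) = 5.20537 hr
Dose = 6.3 / 5.20537 * 100 = 121.03 %


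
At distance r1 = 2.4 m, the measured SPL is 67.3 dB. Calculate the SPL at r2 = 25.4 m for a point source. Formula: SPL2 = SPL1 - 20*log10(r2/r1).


r2/r1 = 25.4/2.4 = 10.5833
Correction = 20*log10(10.5833) = 20.4924 dB
SPL2 = 67.3 - 20.4924 = 46.808 dB


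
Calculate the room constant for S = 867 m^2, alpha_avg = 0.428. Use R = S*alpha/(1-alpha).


R = 867 * 0.428 / (1 - 0.428) = 648.73 m^2
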